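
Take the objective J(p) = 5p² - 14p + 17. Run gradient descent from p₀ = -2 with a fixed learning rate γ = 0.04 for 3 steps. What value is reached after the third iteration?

0.6656

J′(p) = 10p - 14
p₁ = -2 − 0.04·(-34) = -0.64
p₂ = -0.64 − 0.04·(-20.4) = 0.176
p₃ = 0.176 − 0.04·(-12.24) = 0.6656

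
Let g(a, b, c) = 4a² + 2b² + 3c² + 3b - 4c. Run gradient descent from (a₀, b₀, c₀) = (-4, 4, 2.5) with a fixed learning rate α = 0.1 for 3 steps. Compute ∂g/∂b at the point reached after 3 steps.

4.104

∇g = (8a, 4b + 3, 6c - 4)
(a₁, b₁, c₁) = (-4, 4, 2.5) − 0.1·(-32, 19, 11) = (-0.8, 2.1, 1.4)
(a₂, b₂, c₂) = (-0.8, 2.1, 1.4) − 0.1·(-6.4, 11.4, 4.4) = (-0.16, 0.96, 0.96)
(a₃, b₃, c₃) = (-0.16, 0.96, 0.96) − 0.1·(-1.28, 6.84, 1.76) = (-0.032, 0.276, 0.784)
∂g/∂b at (-0.032, 0.276, 0.784) = 4.104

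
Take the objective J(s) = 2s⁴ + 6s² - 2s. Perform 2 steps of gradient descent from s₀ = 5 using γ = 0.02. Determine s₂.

J′(s) = 8s³ + 12s - 2
s₁ = 5 − 0.02·1058 = -16.16
s₂ = -16.16 − 0.02·(-33956.823168) = 662.97646336

662.97646336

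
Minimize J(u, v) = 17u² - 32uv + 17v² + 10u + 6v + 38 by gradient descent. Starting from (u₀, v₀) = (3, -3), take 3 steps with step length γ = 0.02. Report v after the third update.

-0.331456

∇J = (34u - 32v + 10, -32u + 34v + 6)
(u₁, v₁) = (3, -3) − 0.02·(208, -192) = (-1.16, 0.84)
(u₂, v₂) = (-1.16, 0.84) − 0.02·(-56.32, 71.68) = (-0.0336, -0.5936)
(u₃, v₃) = (-0.0336, -0.5936) − 0.02·(27.8528, -13.1072) = (-0.590656, -0.331456)
v = -0.331456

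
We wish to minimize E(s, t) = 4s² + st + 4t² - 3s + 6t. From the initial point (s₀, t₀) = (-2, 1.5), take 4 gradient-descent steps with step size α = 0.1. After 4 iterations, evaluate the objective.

-3.14022747

∇E = (8s + t - 3, s + 8t + 6)
Step 1: at (-2, 1.5), ∇E = (-17.5, 16) → (-2, 1.5) − 0.1·(-17.5, 16) = (-0.25, -0.1)
Step 2: at (-0.25, -0.1), ∇E = (-5.1, 4.95) → (-0.25, -0.1) − 0.1·(-5.1, 4.95) = (0.26, -0.595)
Step 3: at (0.26, -0.595), ∇E = (-1.515, 1.5) → (0.26, -0.595) − 0.1·(-1.515, 1.5) = (0.4115, -0.745)
Step 4: at (0.4115, -0.745), ∇E = (-0.453, 0.4515) → (0.4115, -0.745) − 0.1·(-0.453, 0.4515) = (0.4568, -0.79015)
E(0.4568, -0.79015) = -3.14022747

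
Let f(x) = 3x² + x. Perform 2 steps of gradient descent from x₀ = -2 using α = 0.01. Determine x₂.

f′(x) = 6x + 1
x₁ = -2 − 0.01·(-11) = -1.89
x₂ = -1.89 − 0.01·(-10.34) = -1.7866

-1.7866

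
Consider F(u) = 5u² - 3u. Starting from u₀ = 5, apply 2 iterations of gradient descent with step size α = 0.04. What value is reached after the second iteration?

F′(u) = 10u - 3
Step 1: F′(5) = 47; u₁ = 5 − 0.04·47 = 3.12
Step 2: F′(3.12) = 28.2; u₂ = 3.12 − 0.04·28.2 = 1.992

1.992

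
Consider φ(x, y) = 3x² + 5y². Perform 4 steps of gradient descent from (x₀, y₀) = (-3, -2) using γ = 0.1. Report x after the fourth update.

∇φ = (6x, 10y)
(x₁, y₁) = (-3, -2) − 0.1·(-18, -20) = (-1.2, 0)
(x₂, y₂) = (-1.2, 0) − 0.1·(-7.2, 0) = (-0.48, 0)
(x₃, y₃) = (-0.48, 0) − 0.1·(-2.88, 0) = (-0.192, 0)
(x₄, y₄) = (-0.192, 0) − 0.1·(-1.152, 0) = (-0.0768, 0)
x = -0.0768

-0.0768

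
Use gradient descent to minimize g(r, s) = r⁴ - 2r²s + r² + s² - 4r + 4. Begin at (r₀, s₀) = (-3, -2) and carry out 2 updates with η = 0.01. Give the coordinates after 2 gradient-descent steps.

∇g = (4r³ - 4rs + 2r - 4, -2r² + 2s)
(r₁, s₁) = (-3, -2) − 0.01·(-142, -22) = (-1.58, -1.78)
(r₂, s₂) = (-1.58, -1.78) − 0.01·(-34.186848, -8.5528) = (-1.23813152, -1.694472)

(-1.23813152, -1.694472)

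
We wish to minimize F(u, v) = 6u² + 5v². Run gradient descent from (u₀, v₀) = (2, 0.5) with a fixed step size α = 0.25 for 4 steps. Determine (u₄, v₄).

(32, 2.53125)

∇F = (12u, 10v)
(u₁, v₁) = (2, 0.5) − 0.25·(24, 5) = (-4, -0.75)
(u₂, v₂) = (-4, -0.75) − 0.25·(-48, -7.5) = (8, 1.125)
(u₃, v₃) = (8, 1.125) − 0.25·(96, 11.25) = (-16, -1.6875)
(u₄, v₄) = (-16, -1.6875) − 0.25·(-192, -16.875) = (32, 2.53125)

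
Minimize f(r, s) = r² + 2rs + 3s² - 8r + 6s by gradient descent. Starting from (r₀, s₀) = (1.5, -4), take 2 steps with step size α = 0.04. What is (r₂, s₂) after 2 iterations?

(2.4504, -2.9856)

∇f = (2r + 2s - 8, 2r + 6s + 6)
Step 1: at (1.5, -4), ∇f = (-13, -15) → (1.5, -4) − 0.04·(-13, -15) = (2.02, -3.4)
Step 2: at (2.02, -3.4), ∇f = (-10.76, -10.36) → (2.02, -3.4) − 0.04·(-10.76, -10.36) = (2.4504, -2.9856)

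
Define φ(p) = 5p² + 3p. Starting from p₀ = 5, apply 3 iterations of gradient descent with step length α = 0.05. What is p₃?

φ′(p) = 10p + 3
Step 1: φ′(5) = 53; p₁ = 5 − 0.05·53 = 2.35
Step 2: φ′(2.35) = 26.5; p₂ = 2.35 − 0.05·26.5 = 1.025
Step 3: φ′(1.025) = 13.25; p₃ = 1.025 − 0.05·13.25 = 0.3625

0.3625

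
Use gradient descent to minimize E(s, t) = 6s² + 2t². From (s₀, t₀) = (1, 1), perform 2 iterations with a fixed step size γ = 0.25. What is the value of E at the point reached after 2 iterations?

∇E = (12s, 4t)
(s₁, t₁) = (1, 1) − 0.25·(12, 4) = (-2, 0)
(s₂, t₂) = (-2, 0) − 0.25·(-24, 0) = (4, 0)
E(4, 0) = 96

96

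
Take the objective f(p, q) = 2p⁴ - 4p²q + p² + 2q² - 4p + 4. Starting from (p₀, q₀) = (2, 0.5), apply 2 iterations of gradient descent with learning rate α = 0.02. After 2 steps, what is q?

∇f = (8p³ - 8pq + 2p - 4, -4p² + 4q)
Step 1: at (2, 0.5), ∇f = (56, -14) → (2, 0.5) − 0.02·(56, -14) = (0.88, 0.78)
Step 2: at (0.88, 0.78), ∇f = (-2.279424, 0.0224) → (0.88, 0.78) − 0.02·(-2.279424, 0.0224) = (0.92558848, 0.779552)
q = 0.779552

0.779552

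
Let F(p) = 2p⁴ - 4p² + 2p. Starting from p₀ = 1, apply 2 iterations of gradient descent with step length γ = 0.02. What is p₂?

0.93204224

F′(p) = 8p³ - 8p + 2
p₁ = 1 − 0.02·2 = 0.96
p₂ = 0.96 − 0.02·1.397888 = 0.93204224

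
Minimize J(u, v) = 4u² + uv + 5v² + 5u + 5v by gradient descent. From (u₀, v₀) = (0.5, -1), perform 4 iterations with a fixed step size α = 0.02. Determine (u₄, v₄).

∇J = (8u + v + 5, u + 10v + 5)
(u₁, v₁) = (0.5, -1) − 0.02·(8, -4.5) = (0.34, -0.91)
(u₂, v₂) = (0.34, -0.91) − 0.02·(6.81, -3.76) = (0.2038, -0.8348)
(u₃, v₃) = (0.2038, -0.8348) − 0.02·(5.7956, -3.1442) = (0.087888, -0.771916)
(u₄, v₄) = (0.087888, -0.771916) − 0.02·(4.931188, -2.631272) = (-0.01073576, -0.71929056)

(-0.01073576, -0.71929056)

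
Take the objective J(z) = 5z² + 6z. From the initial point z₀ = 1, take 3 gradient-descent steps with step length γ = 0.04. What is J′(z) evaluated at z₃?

3.456

J′(z) = 10z + 6
z₁ = 1 − 0.04·16 = 0.36
z₂ = 0.36 − 0.04·9.6 = -0.024
z₃ = -0.024 − 0.04·5.76 = -0.2544
J′(z) at (-0.2544) = 3.456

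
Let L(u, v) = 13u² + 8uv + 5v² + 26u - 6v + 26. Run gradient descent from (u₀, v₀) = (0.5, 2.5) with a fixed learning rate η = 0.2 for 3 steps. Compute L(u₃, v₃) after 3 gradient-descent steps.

∇L = (26u + 8v + 26, 8u + 10v - 6)
Step 1: at (0.5, 2.5), ∇L = (59, 23) → (0.5, 2.5) − 0.2·(59, 23) = (-11.3, -2.1)
Step 2: at (-11.3, -2.1), ∇L = (-284.6, -117.4) → (-11.3, -2.1) − 0.2·(-284.6, -117.4) = (45.62, 21.38)
Step 3: at (45.62, 21.38), ∇L = (1383.16, 572.76) → (45.62, 21.38) − 0.2·(1383.16, 572.76) = (-231.012, -93.172)
L(-231.012, -93.172) = 903939.702304

903939.702304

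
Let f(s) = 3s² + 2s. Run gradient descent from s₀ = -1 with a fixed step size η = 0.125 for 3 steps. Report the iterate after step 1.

f′(s) = 6s + 2
s₁ = -1 − 0.125·(-4) = -0.5

-0.5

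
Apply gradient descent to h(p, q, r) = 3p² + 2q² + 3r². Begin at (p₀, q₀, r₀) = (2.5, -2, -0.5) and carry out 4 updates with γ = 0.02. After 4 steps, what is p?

1.4992384

∇h = (6p, 4q, 6r)
(p₁, q₁, r₁) = (2.5, -2, -0.5) − 0.02·(15, -8, -3) = (2.2, -1.84, -0.44)
(p₂, q₂, r₂) = (2.2, -1.84, -0.44) − 0.02·(13.2, -7.36, -2.64) = (1.936, -1.6928, -0.3872)
(p₃, q₃, r₃) = (1.936, -1.6928, -0.3872) − 0.02·(11.616, -6.7712, -2.3232) = (1.70368, -1.557376, -0.340736)
(p₄, q₄, r₄) = (1.70368, -1.557376, -0.340736) − 0.02·(10.22208, -6.229504, -2.044416) = (1.4992384, -1.43278592, -0.29984768)
p = 1.4992384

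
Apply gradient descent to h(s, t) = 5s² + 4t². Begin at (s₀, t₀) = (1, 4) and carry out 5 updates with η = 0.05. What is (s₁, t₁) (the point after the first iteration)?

(0.5, 2.4)

∇h = (10s, 8t)
Step 1: at (1, 4), ∇h = (10, 32) → (1, 4) − 0.05·(10, 32) = (0.5, 2.4)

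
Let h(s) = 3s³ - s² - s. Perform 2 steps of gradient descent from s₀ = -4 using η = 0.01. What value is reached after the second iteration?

-8.342609

h′(s) = 9s² - 2s - 1
Step 1: h′(-4) = 151; s₁ = -4 − 0.01·151 = -5.51
Step 2: h′(-5.51) = 283.2609; s₂ = -5.51 − 0.01·283.2609 = -8.342609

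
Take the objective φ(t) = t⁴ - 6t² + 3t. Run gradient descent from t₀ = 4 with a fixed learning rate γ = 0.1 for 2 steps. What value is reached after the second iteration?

φ′(t) = 4t³ - 12t + 3
Step 1: φ′(4) = 211; t₁ = 4 − 0.1·211 = -17.1
Step 2: φ′(-17.1) = -19792.644; t₂ = -17.1 − 0.1·(-19792.644) = 1962.1644

1962.1644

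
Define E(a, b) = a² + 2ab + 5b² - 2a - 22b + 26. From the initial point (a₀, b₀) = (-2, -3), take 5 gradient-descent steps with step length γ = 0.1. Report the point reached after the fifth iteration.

∇E = (2a + 2b - 2, 2a + 10b - 22)
Step 1: at (-2, -3), ∇E = (-12, -56) → (-2, -3) − 0.1·(-12, -56) = (-0.8, 2.6)
Step 2: at (-0.8, 2.6), ∇E = (1.6, 2.4) → (-0.8, 2.6) − 0.1·(1.6, 2.4) = (-0.96, 2.36)
Step 3: at (-0.96, 2.36), ∇E = (0.8, -0.32) → (-0.96, 2.36) − 0.1·(0.8, -0.32) = (-1.04, 2.392)
Step 4: at (-1.04, 2.392), ∇E = (0.704, -0.16) → (-1.04, 2.392) − 0.1·(0.704, -0.16) = (-1.1104, 2.408)
Step 5: at (-1.1104, 2.408), ∇E = (0.5952, -0.1408) → (-1.1104, 2.408) − 0.1·(0.5952, -0.1408) = (-1.16992, 2.42208)

(-1.16992, 2.42208)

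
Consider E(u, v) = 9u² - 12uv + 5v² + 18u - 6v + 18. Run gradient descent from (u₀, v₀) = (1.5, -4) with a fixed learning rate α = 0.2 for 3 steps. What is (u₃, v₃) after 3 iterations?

∇E = (18u - 12v + 18, -12u + 10v - 6)
Step 1: at (1.5, -4), ∇E = (93, -64) → (1.5, -4) − 0.2·(93, -64) = (-17.1, 8.8)
Step 2: at (-17.1, 8.8), ∇E = (-395.4, 287.2) → (-17.1, 8.8) − 0.2·(-395.4, 287.2) = (61.98, -48.64)
Step 3: at (61.98, -48.64), ∇E = (1717.32, -1236.16) → (61.98, -48.64) − 0.2·(1717.32, -1236.16) = (-281.484, 198.592)

(-281.484, 198.592)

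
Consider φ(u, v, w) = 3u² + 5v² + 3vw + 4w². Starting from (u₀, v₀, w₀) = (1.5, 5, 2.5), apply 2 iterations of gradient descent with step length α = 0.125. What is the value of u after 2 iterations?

0.09375

∇φ = (6u, 10v + 3w, 3v + 8w)
Step 1: at (1.5, 5, 2.5), ∇φ = (9, 57.5, 35) → (1.5, 5, 2.5) − 0.125·(9, 57.5, 35) = (0.375, -2.1875, -1.875)
Step 2: at (0.375, -2.1875, -1.875), ∇φ = (2.25, -27.5, -21.5625) → (0.375, -2.1875, -1.875) − 0.125·(2.25, -27.5, -21.5625) = (0.09375, 1.25, 0.8203125)
u = 0.09375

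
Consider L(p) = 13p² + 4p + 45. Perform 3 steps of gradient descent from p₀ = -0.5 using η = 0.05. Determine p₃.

L′(p) = 26p + 4
p₁ = -0.5 − 0.05·(-9) = -0.05
p₂ = -0.05 − 0.05·2.7 = -0.185
p₃ = -0.185 − 0.05·(-0.81) = -0.1445

-0.1445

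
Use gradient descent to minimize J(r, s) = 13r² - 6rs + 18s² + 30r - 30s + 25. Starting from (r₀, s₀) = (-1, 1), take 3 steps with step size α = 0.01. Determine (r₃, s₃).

(-0.971312, 0.756472)

∇J = (26r - 6s + 30, -6r + 36s - 30)
Step 1: at (-1, 1), ∇J = (-2, 12) → (-1, 1) − 0.01·(-2, 12) = (-0.98, 0.88)
Step 2: at (-0.98, 0.88), ∇J = (-0.76, 7.56) → (-0.98, 0.88) − 0.01·(-0.76, 7.56) = (-0.9724, 0.8044)
Step 3: at (-0.9724, 0.8044), ∇J = (-0.1088, 4.7928) → (-0.9724, 0.8044) − 0.01·(-0.1088, 4.7928) = (-0.971312, 0.756472)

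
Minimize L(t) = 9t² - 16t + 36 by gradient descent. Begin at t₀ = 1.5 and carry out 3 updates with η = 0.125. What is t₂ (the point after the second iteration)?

1.84375

L′(t) = 18t - 16
Step 1: L′(1.5) = 11; t₁ = 1.5 − 0.125·11 = 0.125
Step 2: L′(0.125) = -13.75; t₂ = 0.125 − 0.125·(-13.75) = 1.84375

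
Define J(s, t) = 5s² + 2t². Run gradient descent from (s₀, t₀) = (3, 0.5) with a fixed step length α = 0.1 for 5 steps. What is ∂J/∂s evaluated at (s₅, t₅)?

∇J = (10s, 4t)
(s₁, t₁) = (3, 0.5) − 0.1·(30, 2) = (0, 0.3)
(s₂, t₂) = (0, 0.3) − 0.1·(0, 1.2) = (0, 0.18)
(s₃, t₃) = (0, 0.18) − 0.1·(0, 0.72) = (0, 0.108)
(s₄, t₄) = (0, 0.108) − 0.1·(0, 0.432) = (0, 0.0648)
(s₅, t₅) = (0, 0.0648) − 0.1·(0, 0.2592) = (0, 0.03888)
∂J/∂s at (0, 0.03888) = 0

0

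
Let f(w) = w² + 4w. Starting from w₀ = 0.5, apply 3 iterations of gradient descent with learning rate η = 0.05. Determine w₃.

f′(w) = 2w + 4
Step 1: f′(0.5) = 5; w₁ = 0.5 − 0.05·5 = 0.25
Step 2: f′(0.25) = 4.5; w₂ = 0.25 − 0.05·4.5 = 0.025
Step 3: f′(0.025) = 4.05; w₃ = 0.025 − 0.05·4.05 = -0.1775

-0.1775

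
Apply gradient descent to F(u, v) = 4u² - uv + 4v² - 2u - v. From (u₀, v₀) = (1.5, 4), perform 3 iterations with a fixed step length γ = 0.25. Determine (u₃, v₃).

∇F = (8u - v - 2, -u + 8v - 1)
Step 1: at (1.5, 4), ∇F = (6, 29.5) → (1.5, 4) − 0.25·(6, 29.5) = (0, -3.375)
Step 2: at (0, -3.375), ∇F = (1.375, -28) → (0, -3.375) − 0.25·(1.375, -28) = (-0.34375, 3.625)
Step 3: at (-0.34375, 3.625), ∇F = (-8.375, 28.34375) → (-0.34375, 3.625) − 0.25·(-8.375, 28.34375) = (1.75, -3.4609375)

(1.75, -3.4609375)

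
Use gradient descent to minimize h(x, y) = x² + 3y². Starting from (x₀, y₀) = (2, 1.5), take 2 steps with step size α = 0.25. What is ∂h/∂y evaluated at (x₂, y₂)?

2.25

∇h = (2x, 6y)
Step 1: at (2, 1.5), ∇h = (4, 9) → (2, 1.5) − 0.25·(4, 9) = (1, -0.75)
Step 2: at (1, -0.75), ∇h = (2, -4.5) → (1, -0.75) − 0.25·(2, -4.5) = (0.5, 0.375)
∂h/∂y at (0.5, 0.375) = 2.25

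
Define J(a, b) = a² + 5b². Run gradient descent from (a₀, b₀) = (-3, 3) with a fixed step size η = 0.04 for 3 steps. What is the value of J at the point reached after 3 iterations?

∇J = (2a, 10b)
(a₁, b₁) = (-3, 3) − 0.04·(-6, 30) = (-2.76, 1.8)
(a₂, b₂) = (-2.76, 1.8) − 0.04·(-5.52, 18) = (-2.5392, 1.08)
(a₃, b₃) = (-2.5392, 1.08) − 0.04·(-5.0784, 10.8) = (-2.336064, 0.648)
J(-2.336064, 0.648) = 7.556715012096

7.556715012096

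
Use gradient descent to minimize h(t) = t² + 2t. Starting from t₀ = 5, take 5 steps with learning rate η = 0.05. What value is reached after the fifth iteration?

h′(t) = 2t + 2
t₁ = 5 − 0.05·12 = 4.4
t₂ = 4.4 − 0.05·10.8 = 3.86
t₃ = 3.86 − 0.05·9.72 = 3.374
t₄ = 3.374 − 0.05·8.748 = 2.9366
t₅ = 2.9366 − 0.05·7.8732 = 2.54294

2.54294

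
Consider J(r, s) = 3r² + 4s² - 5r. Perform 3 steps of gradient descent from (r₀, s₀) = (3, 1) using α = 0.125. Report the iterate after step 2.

∇J = (6r - 5, 8s)
Step 1: at (3, 1), ∇J = (13, 8) → (3, 1) − 0.125·(13, 8) = (1.375, 0)
Step 2: at (1.375, 0), ∇J = (3.25, 0) → (1.375, 0) − 0.125·(3.25, 0) = (0.96875, 0)

(0.96875, 0)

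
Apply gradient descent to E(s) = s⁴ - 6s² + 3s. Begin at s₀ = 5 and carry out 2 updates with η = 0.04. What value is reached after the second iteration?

E′(s) = 4s³ - 12s + 3
s₁ = 5 − 0.04·443 = -12.72
s₂ = -12.72 − 0.04·(-8076.662592) = 310.34650368

310.34650368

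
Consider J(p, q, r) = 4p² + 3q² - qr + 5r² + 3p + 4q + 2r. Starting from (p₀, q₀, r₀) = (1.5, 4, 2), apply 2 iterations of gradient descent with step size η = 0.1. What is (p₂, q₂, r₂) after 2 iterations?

(-0.3, 0.18, -0.06)

∇J = (8p + 3, 6q - r + 4, -q + 10r + 2)
(p₁, q₁, r₁) = (1.5, 4, 2) − 0.1·(15, 26, 18) = (0, 1.4, 0.2)
(p₂, q₂, r₂) = (0, 1.4, 0.2) − 0.1·(3, 12.2, 2.6) = (-0.3, 0.18, -0.06)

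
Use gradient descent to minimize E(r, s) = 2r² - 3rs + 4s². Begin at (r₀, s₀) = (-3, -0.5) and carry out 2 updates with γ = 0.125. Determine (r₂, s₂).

(-1.265625, -0.6328125)

∇E = (4r - 3s, -3r + 8s)
Step 1: at (-3, -0.5), ∇E = (-10.5, 5) → (-3, -0.5) − 0.125·(-10.5, 5) = (-1.6875, -1.125)
Step 2: at (-1.6875, -1.125), ∇E = (-3.375, -3.9375) → (-1.6875, -1.125) − 0.125·(-3.375, -3.9375) = (-1.265625, -0.6328125)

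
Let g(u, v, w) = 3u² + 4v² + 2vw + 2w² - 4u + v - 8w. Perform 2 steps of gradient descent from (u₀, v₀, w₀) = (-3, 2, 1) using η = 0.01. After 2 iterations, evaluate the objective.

∇g = (6u - 4, 8v + 2w + 1, 2v + 4w - 8)
(u₁, v₁, w₁) = (-3, 2, 1) − 0.01·(-22, 19, 0) = (-2.78, 1.81, 1)
(u₂, v₂, w₂) = (-2.78, 1.81, 1) − 0.01·(-20.68, 17.48, -0.38) = (-2.5732, 1.6352, 1.0038)
g(-2.5732, 1.6352, 1.0038) = 39.75524728

39.75524728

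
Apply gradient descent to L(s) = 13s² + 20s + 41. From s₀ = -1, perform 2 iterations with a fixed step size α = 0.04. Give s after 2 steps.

-0.7696

L′(s) = 26s + 20
s₁ = -1 − 0.04·(-6) = -0.76
s₂ = -0.76 − 0.04·0.24 = -0.7696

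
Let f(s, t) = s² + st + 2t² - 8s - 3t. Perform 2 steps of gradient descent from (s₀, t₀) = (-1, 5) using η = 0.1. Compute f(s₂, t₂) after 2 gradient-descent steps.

∇f = (2s + t - 8, s + 4t - 3)
(s₁, t₁) = (-1, 5) − 0.1·(-5, 16) = (-0.5, 3.4)
(s₂, t₂) = (-0.5, 3.4) − 0.1·(-5.6, 10.1) = (0.06, 2.39)
f(0.06, 2.39) = 3.9212

3.9212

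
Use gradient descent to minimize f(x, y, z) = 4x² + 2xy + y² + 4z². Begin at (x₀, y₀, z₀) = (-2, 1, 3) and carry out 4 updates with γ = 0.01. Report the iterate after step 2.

∇f = (8x + 2y, 2x + 2y, 8z)
Step 1: at (-2, 1, 3), ∇f = (-14, -2, 24) → (-2, 1, 3) − 0.01·(-14, -2, 24) = (-1.86, 1.02, 2.76)
Step 2: at (-1.86, 1.02, 2.76), ∇f = (-12.84, -1.68, 22.08) → (-1.86, 1.02, 2.76) − 0.01·(-12.84, -1.68, 22.08) = (-1.7316, 1.0368, 2.5392)

(-1.7316, 1.0368, 2.5392)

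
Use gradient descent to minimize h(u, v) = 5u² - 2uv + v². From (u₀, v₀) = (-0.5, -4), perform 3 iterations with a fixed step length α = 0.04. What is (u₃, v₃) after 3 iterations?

(-0.67952, -3.247808)

∇h = (10u - 2v, -2u + 2v)
Step 1: at (-0.5, -4), ∇h = (3, -7) → (-0.5, -4) − 0.04·(3, -7) = (-0.62, -3.72)
Step 2: at (-0.62, -3.72), ∇h = (1.24, -6.2) → (-0.62, -3.72) − 0.04·(1.24, -6.2) = (-0.6696, -3.472)
Step 3: at (-0.6696, -3.472), ∇h = (0.248, -5.6048) → (-0.6696, -3.472) − 0.04·(0.248, -5.6048) = (-0.67952, -3.247808)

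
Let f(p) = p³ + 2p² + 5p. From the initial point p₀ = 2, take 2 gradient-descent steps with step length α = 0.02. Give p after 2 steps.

1.145

f′(p) = 3p² + 4p + 5
p₁ = 2 − 0.02·25 = 1.5
p₂ = 1.5 − 0.02·17.75 = 1.145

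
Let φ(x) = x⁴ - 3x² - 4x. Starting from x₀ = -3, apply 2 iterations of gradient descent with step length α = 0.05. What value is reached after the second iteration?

φ′(x) = 4x³ - 6x - 4
Step 1: φ′(-3) = -94; x₁ = -3 − 0.05·(-94) = 1.7
Step 2: φ′(1.7) = 5.452; x₂ = 1.7 − 0.05·5.452 = 1.4274

1.4274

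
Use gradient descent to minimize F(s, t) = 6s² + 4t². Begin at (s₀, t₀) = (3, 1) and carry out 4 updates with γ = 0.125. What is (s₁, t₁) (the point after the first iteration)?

∇F = (12s, 8t)
Step 1: at (3, 1), ∇F = (36, 8) → (3, 1) − 0.125·(36, 8) = (-1.5, 0)

(-1.5, 0)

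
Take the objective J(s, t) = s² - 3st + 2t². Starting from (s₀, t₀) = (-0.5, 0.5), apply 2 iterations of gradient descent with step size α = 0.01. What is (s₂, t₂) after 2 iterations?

∇J = (2s - 3t, -3s + 4t)
Step 1: at (-0.5, 0.5), ∇J = (-2.5, 3.5) → (-0.5, 0.5) − 0.01·(-2.5, 3.5) = (-0.475, 0.465)
Step 2: at (-0.475, 0.465), ∇J = (-2.345, 3.285) → (-0.475, 0.465) − 0.01·(-2.345, 3.285) = (-0.45155, 0.43215)

(-0.45155, 0.43215)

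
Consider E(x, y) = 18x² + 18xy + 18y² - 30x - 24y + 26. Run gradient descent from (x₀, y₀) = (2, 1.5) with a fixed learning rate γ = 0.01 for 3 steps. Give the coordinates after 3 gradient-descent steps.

∇E = (36x + 18y - 30, 18x + 36y - 24)
(x₁, y₁) = (2, 1.5) − 0.01·(69, 66) = (1.31, 0.84)
(x₂, y₂) = (1.31, 0.84) − 0.01·(32.28, 29.82) = (0.9872, 0.5418)
(x₃, y₃) = (0.9872, 0.5418) − 0.01·(15.2916, 13.2744) = (0.834284, 0.409056)

(0.834284, 0.409056)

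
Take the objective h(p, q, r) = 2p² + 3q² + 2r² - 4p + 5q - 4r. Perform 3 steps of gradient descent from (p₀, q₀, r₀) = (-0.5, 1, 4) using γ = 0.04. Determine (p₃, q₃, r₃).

∇h = (4p - 4, 6q + 5, 4r - 4)
Step 1: at (-0.5, 1, 4), ∇h = (-6, 11, 12) → (-0.5, 1, 4) − 0.04·(-6, 11, 12) = (-0.26, 0.56, 3.52)
Step 2: at (-0.26, 0.56, 3.52), ∇h = (-5.04, 8.36, 10.08) → (-0.26, 0.56, 3.52) − 0.04·(-5.04, 8.36, 10.08) = (-0.0584, 0.2256, 3.1168)
Step 3: at (-0.0584, 0.2256, 3.1168), ∇h = (-4.2336, 6.3536, 8.4672) → (-0.0584, 0.2256, 3.1168) − 0.04·(-4.2336, 6.3536, 8.4672) = (0.110944, -0.028544, 2.778112)

(0.110944, -0.028544, 2.778112)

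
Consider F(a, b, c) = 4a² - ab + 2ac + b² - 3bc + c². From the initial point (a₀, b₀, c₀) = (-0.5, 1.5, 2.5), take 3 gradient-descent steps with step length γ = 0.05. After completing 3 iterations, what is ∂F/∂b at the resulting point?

-3.3815

∇F = (8a - b + 2c, -a + 2b - 3c, 2a - 3b + 2c)
(a₁, b₁, c₁) = (-0.5, 1.5, 2.5) − 0.05·(-0.5, -4, -0.5) = (-0.475, 1.7, 2.525)
(a₂, b₂, c₂) = (-0.475, 1.7, 2.525) − 0.05·(-0.45, -3.7, -1) = (-0.4525, 1.885, 2.575)
(a₃, b₃, c₃) = (-0.4525, 1.885, 2.575) − 0.05·(-0.355, -3.5025, -1.41) = (-0.43475, 2.060125, 2.6455)
∂F/∂b at (-0.43475, 2.060125, 2.6455) = -3.3815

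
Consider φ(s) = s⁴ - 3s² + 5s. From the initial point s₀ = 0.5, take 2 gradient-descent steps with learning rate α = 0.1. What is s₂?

φ′(s) = 4s³ - 6s + 5
s₁ = 0.5 − 0.1·2.5 = 0.25
s₂ = 0.25 − 0.1·3.5625 = -0.10625

-0.10625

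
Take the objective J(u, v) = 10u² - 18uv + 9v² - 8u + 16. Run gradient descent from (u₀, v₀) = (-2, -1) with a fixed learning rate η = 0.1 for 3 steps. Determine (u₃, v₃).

∇J = (20u - 18v - 8, -18u + 18v)
(u₁, v₁) = (-2, -1) − 0.1·(-30, 18) = (1, -2.8)
(u₂, v₂) = (1, -2.8) − 0.1·(62.4, -68.4) = (-5.24, 4.04)
(u₃, v₃) = (-5.24, 4.04) − 0.1·(-185.52, 167.04) = (13.312, -12.664)

(13.312, -12.664)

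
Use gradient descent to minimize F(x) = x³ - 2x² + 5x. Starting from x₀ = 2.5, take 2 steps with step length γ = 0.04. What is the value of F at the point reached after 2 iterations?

7.011887157193

F′(x) = 3x² - 4x + 5
Step 1: F′(2.5) = 13.75; x₁ = 2.5 − 0.04·13.75 = 1.95
Step 2: F′(1.95) = 8.6075; x₂ = 1.95 − 0.04·8.6075 = 1.6057
F(1.6057) = 7.011887157193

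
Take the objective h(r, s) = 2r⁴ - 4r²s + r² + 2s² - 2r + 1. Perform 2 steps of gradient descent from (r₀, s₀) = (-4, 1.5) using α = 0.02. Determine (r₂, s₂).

∇h = (8r³ - 8rs + 2r - 2, -4r² + 4s)
(r₁, s₁) = (-4, 1.5) − 0.02·(-474, -58) = (5.48, 2.66)
(r₂, s₂) = (5.48, 2.66) − 0.02·(1208.878336, -109.4816) = (-18.69756672, 4.849632)

(-18.69756672, 4.849632)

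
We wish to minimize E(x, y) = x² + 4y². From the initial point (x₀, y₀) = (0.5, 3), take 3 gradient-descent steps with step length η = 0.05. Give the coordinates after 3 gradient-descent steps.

(0.3645, 0.648)

∇E = (2x, 8y)
(x₁, y₁) = (0.5, 3) − 0.05·(1, 24) = (0.45, 1.8)
(x₂, y₂) = (0.45, 1.8) − 0.05·(0.9, 14.4) = (0.405, 1.08)
(x₃, y₃) = (0.405, 1.08) − 0.05·(0.81, 8.64) = (0.3645, 0.648)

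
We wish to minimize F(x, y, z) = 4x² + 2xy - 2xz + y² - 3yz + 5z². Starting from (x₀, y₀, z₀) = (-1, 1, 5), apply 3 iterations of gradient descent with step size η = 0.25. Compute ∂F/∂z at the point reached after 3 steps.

∇F = (8x + 2y - 2z, 2x + 2y - 3z, -2x - 3y + 10z)
(x₁, y₁, z₁) = (-1, 1, 5) − 0.25·(-16, -15, 49) = (3, 4.75, -7.25)
(x₂, y₂, z₂) = (3, 4.75, -7.25) − 0.25·(48, 37.25, -92.75) = (-9, -4.5625, 15.9375)
(x₃, y₃, z₃) = (-9, -4.5625, 15.9375) − 0.25·(-113, -74.9375, 191.0625) = (19.25, 14.171875, -31.828125)
∂F/∂z at (19.25, 14.171875, -31.828125) = -399.296875

-399.296875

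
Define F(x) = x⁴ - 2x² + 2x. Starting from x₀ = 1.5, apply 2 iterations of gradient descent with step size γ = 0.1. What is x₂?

F′(x) = 4x³ - 4x + 2
x₁ = 1.5 − 0.1·9.5 = 0.55
x₂ = 0.55 − 0.1·0.4655 = 0.50345

0.50345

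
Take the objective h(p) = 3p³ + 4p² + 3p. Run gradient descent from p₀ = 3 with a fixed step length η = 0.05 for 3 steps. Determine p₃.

h′(p) = 9p² + 8p + 3
p₁ = 3 − 0.05·108 = -2.4
p₂ = -2.4 − 0.05·35.64 = -4.182
p₃ = -4.182 − 0.05·126.946116 = -10.5293058

-10.5293058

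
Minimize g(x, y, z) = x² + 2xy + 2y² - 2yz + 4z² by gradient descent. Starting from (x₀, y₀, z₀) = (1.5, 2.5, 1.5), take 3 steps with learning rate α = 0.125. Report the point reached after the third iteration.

(-0.1171875, 0.390625, 0.1640625)

∇g = (2x + 2y, 2x + 4y - 2z, -2y + 8z)
(x₁, y₁, z₁) = (1.5, 2.5, 1.5) − 0.125·(8, 10, 7) = (0.5, 1.25, 0.625)
(x₂, y₂, z₂) = (0.5, 1.25, 0.625) − 0.125·(3.5, 4.75, 2.5) = (0.0625, 0.65625, 0.3125)
(x₃, y₃, z₃) = (0.0625, 0.65625, 0.3125) − 0.125·(1.4375, 2.125, 1.1875) = (-0.1171875, 0.390625, 0.1640625)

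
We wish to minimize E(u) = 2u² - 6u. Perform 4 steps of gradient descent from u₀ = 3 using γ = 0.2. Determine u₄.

E′(u) = 4u - 6
Step 1: E′(3) = 6; u₁ = 3 − 0.2·6 = 1.8
Step 2: E′(1.8) = 1.2; u₂ = 1.8 − 0.2·1.2 = 1.56
Step 3: E′(1.56) = 0.24; u₃ = 1.56 − 0.2·0.24 = 1.512
Step 4: E′(1.512) = 0.048; u₄ = 1.512 − 0.2·0.048 = 1.5024

1.5024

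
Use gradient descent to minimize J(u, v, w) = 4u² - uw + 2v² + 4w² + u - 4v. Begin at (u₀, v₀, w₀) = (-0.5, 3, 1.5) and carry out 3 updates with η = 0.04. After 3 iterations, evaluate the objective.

1.616989036544

∇J = (8u - w + 1, 4v - 4, -u + 8w)
Step 1: at (-0.5, 3, 1.5), ∇J = (-4.5, 8, 12.5) → (-0.5, 3, 1.5) − 0.04·(-4.5, 8, 12.5) = (-0.32, 2.68, 1)
Step 2: at (-0.32, 2.68, 1), ∇J = (-2.56, 6.72, 8.32) → (-0.32, 2.68, 1) − 0.04·(-2.56, 6.72, 8.32) = (-0.2176, 2.4112, 0.6672)
Step 3: at (-0.2176, 2.4112, 0.6672), ∇J = (-1.408, 5.6448, 5.5552) → (-0.2176, 2.4112, 0.6672) − 0.04·(-1.408, 5.6448, 5.5552) = (-0.16128, 2.185408, 0.444992)
J(-0.16128, 2.185408, 0.444992) = 1.616989036544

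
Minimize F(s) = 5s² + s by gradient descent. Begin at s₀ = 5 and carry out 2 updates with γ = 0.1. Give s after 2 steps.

F′(s) = 10s + 1
Step 1: F′(5) = 51; s₁ = 5 − 0.1·51 = -0.1
Step 2: F′(-0.1) = 0; s₂ = -0.1 − 0.1·0 = -0.1

-0.1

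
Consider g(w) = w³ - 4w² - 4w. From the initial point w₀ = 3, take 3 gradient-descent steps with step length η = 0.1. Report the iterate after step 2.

3.097

g′(w) = 3w² - 8w - 4
Step 1: g′(3) = -1; w₁ = 3 − 0.1·(-1) = 3.1
Step 2: g′(3.1) = 0.03; w₂ = 3.1 − 0.1·0.03 = 3.097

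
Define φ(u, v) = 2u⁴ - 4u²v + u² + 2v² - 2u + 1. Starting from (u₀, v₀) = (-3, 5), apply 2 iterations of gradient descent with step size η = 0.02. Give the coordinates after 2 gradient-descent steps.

∇φ = (8u³ - 8uv + 2u - 2, -4u² + 4v)
Step 1: at (-3, 5), ∇φ = (-104, -16) → (-3, 5) − 0.02·(-104, -16) = (-0.92, 5.32)
Step 2: at (-0.92, 5.32), ∇φ = (29.085696, 17.8944) → (-0.92, 5.32) − 0.02·(29.085696, 17.8944) = (-1.50171392, 4.962112)

(-1.50171392, 4.962112)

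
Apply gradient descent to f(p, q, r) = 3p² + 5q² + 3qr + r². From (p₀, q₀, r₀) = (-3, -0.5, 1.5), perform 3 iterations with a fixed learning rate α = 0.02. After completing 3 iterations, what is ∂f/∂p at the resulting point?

∇f = (6p, 10q + 3r, 3q + 2r)
(p₁, q₁, r₁) = (-3, -0.5, 1.5) − 0.02·(-18, -0.5, 1.5) = (-2.64, -0.49, 1.47)
(p₂, q₂, r₂) = (-2.64, -0.49, 1.47) − 0.02·(-15.84, -0.49, 1.47) = (-2.3232, -0.4802, 1.4406)
(p₃, q₃, r₃) = (-2.3232, -0.4802, 1.4406) − 0.02·(-13.9392, -0.4802, 1.4406) = (-2.044416, -0.470596, 1.411788)
∂f/∂p at (-2.044416, -0.470596, 1.411788) = -12.266496

-12.266496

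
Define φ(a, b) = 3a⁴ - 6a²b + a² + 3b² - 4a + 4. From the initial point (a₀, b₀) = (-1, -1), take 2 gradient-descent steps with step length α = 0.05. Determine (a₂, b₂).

∇φ = (12a³ - 12ab + 2a - 4, -6a² + 6b)
Step 1: at (-1, -1), ∇φ = (-30, -12) → (-1, -1) − 0.05·(-30, -12) = (0.5, -0.4)
Step 2: at (0.5, -0.4), ∇φ = (0.9, -3.9) → (0.5, -0.4) − 0.05·(0.9, -3.9) = (0.455, -0.205)

(0.455, -0.205)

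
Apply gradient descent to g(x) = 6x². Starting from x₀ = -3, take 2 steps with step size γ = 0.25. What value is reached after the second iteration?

-12

g′(x) = 12x
Step 1: g′(-3) = -36; x₁ = -3 − 0.25·(-36) = 6
Step 2: g′(6) = 72; x₂ = 6 − 0.25·72 = -12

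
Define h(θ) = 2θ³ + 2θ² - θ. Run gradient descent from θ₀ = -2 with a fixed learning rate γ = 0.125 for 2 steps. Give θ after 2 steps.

h′(θ) = 6θ² + 4θ - 1
Step 1: h′(-2) = 15; θ₁ = -2 − 0.125·15 = -3.875
Step 2: h′(-3.875) = 73.59375; θ₂ = -3.875 − 0.125·73.59375 = -13.07421875

-13.07421875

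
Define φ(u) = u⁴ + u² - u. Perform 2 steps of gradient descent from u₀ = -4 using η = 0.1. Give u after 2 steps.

-4538.15

φ′(u) = 4u³ + 2u - 1
u₁ = -4 − 0.1·(-265) = 22.5
u₂ = 22.5 − 0.1·45606.5 = -4538.15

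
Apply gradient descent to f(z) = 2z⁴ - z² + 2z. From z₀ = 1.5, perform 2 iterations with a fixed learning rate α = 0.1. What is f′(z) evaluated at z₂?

2.155834843136

f′(z) = 8z³ - 2z + 2
z₁ = 1.5 − 0.1·26 = -1.1
z₂ = -1.1 − 0.1·(-6.448) = -0.4552
f′(z) at (-0.4552) = 2.155834843136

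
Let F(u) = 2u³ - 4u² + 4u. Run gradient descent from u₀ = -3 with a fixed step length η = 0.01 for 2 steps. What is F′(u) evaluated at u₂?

F′(u) = 6u² - 8u + 4
u₁ = -3 − 0.01·82 = -3.82
u₂ = -3.82 − 0.01·122.1144 = -5.041144
F′(u) at (-5.041144) = 196.807948972416

196.807948972416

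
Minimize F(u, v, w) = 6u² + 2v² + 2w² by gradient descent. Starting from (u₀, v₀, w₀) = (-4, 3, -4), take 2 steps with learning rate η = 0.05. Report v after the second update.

∇F = (12u, 4v, 4w)
Step 1: at (-4, 3, -4), ∇F = (-48, 12, -16) → (-4, 3, -4) − 0.05·(-48, 12, -16) = (-1.6, 2.4, -3.2)
Step 2: at (-1.6, 2.4, -3.2), ∇F = (-19.2, 9.6, -12.8) → (-1.6, 2.4, -3.2) − 0.05·(-19.2, 9.6, -12.8) = (-0.64, 1.92, -2.56)
v = 1.92

1.92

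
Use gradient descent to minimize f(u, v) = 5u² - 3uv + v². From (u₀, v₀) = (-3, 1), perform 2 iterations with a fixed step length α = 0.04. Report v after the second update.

∇f = (10u - 3v, -3u + 2v)
(u₁, v₁) = (-3, 1) − 0.04·(-33, 11) = (-1.68, 0.56)
(u₂, v₂) = (-1.68, 0.56) − 0.04·(-18.48, 6.16) = (-0.9408, 0.3136)
v = 0.3136

0.3136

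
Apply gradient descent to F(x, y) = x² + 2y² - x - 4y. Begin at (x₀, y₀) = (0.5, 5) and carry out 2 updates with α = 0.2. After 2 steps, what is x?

∇F = (2x - 1, 4y - 4)
Step 1: at (0.5, 5), ∇F = (0, 16) → (0.5, 5) − 0.2·(0, 16) = (0.5, 1.8)
Step 2: at (0.5, 1.8), ∇F = (0, 3.2) → (0.5, 1.8) − 0.2·(0, 3.2) = (0.5, 1.16)
x = 0.5

0.5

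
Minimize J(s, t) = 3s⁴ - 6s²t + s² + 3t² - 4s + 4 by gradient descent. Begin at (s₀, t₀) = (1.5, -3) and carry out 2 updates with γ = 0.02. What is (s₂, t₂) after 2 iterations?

(-0.05258728, -2.069172)

∇J = (12s³ - 12st + 2s - 4, -6s² + 6t)
(s₁, t₁) = (1.5, -3) − 0.02·(93.5, -31.5) = (-0.37, -2.37)
(s₂, t₂) = (-0.37, -2.37) − 0.02·(-15.870636, -15.0414) = (-0.05258728, -2.069172)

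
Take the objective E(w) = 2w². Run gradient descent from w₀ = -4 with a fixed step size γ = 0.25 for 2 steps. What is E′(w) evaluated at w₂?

E′(w) = 4w
Step 1: E′(-4) = -16; w₁ = -4 − 0.25·(-16) = 0
Step 2: E′(0) = 0; w₂ = 0 − 0.25·0 = 0
E′(w) at (0) = 0

0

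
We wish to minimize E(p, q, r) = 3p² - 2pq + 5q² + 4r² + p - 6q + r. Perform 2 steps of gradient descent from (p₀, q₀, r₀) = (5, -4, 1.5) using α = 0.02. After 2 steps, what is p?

3.5784

∇E = (6p - 2q + 1, -2p + 10q - 6, 8r + 1)
(p₁, q₁, r₁) = (5, -4, 1.5) − 0.02·(39, -56, 13) = (4.22, -2.88, 1.24)
(p₂, q₂, r₂) = (4.22, -2.88, 1.24) − 0.02·(32.08, -43.24, 10.92) = (3.5784, -2.0152, 1.0216)
p = 3.5784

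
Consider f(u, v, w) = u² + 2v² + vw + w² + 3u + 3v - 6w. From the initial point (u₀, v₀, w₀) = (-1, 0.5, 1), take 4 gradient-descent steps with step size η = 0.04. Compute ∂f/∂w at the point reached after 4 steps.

∇f = (2u + 3, 4v + w + 3, v + 2w - 6)
(u₁, v₁, w₁) = (-1, 0.5, 1) − 0.04·(1, 6, -3.5) = (-1.04, 0.26, 1.14)
(u₂, v₂, w₂) = (-1.04, 0.26, 1.14) − 0.04·(0.92, 5.18, -3.46) = (-1.0768, 0.0528, 1.2784)
(u₃, v₃, w₃) = (-1.0768, 0.0528, 1.2784) − 0.04·(0.8464, 4.4896, -3.3904) = (-1.110656, -0.126784, 1.414016)
(u₄, v₄, w₄) = (-1.110656, -0.126784, 1.414016) − 0.04·(0.778688, 3.90688, -3.298752) = (-1.14180352, -0.2830592, 1.54596608)
∂f/∂w at (-1.14180352, -0.2830592, 1.54596608) = -3.19112704

-3.19112704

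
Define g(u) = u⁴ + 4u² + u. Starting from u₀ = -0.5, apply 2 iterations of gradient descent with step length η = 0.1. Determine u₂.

-0.12865

g′(u) = 4u³ + 8u + 1
u₁ = -0.5 − 0.1·(-3.5) = -0.15
u₂ = -0.15 − 0.1·(-0.2135) = -0.12865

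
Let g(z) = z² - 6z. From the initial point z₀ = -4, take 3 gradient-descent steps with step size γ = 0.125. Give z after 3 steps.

g′(z) = 2z - 6
z₁ = -4 − 0.125·(-14) = -2.25
z₂ = -2.25 − 0.125·(-10.5) = -0.9375
z₃ = -0.9375 − 0.125·(-7.875) = 0.046875

0.046875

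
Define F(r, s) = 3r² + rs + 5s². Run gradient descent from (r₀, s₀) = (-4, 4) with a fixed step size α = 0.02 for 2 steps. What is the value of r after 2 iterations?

-3.2336

∇F = (6r + s, r + 10s)
(r₁, s₁) = (-4, 4) − 0.02·(-20, 36) = (-3.6, 3.28)
(r₂, s₂) = (-3.6, 3.28) − 0.02·(-18.32, 29.2) = (-3.2336, 2.696)
r = -3.2336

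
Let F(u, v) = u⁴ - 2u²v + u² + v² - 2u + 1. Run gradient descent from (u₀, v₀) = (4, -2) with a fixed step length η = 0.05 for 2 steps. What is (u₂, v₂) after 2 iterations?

∇F = (4u³ - 4uv + 2u - 2, -2u² + 2v)
Step 1: at (4, -2), ∇F = (294, -36) → (4, -2) − 0.05·(294, -36) = (-10.7, -0.2)
Step 2: at (-10.7, -0.2), ∇F = (-4932.132, -229.38) → (-10.7, -0.2) − 0.05·(-4932.132, -229.38) = (235.9066, 11.269)

(235.9066, 11.269)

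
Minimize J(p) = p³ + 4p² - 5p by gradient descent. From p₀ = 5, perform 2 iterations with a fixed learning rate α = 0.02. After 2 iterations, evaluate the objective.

J′(p) = 3p² + 8p - 5
Step 1: J′(5) = 110; p₁ = 5 − 0.02·110 = 2.8
Step 2: J′(2.8) = 40.92; p₂ = 2.8 − 0.02·40.92 = 1.9816
J(1.9816) = 13.580179370496

13.580179370496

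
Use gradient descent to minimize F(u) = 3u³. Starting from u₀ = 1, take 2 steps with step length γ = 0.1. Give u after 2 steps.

F′(u) = 9u²
u₁ = 1 − 0.1·9 = 0.1
u₂ = 0.1 − 0.1·0.09 = 0.091

0.091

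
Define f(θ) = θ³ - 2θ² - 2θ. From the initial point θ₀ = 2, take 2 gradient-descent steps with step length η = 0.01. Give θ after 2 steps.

1.961588

f′(θ) = 3θ² - 4θ - 2
θ₁ = 2 − 0.01·2 = 1.98
θ₂ = 1.98 − 0.01·1.8412 = 1.961588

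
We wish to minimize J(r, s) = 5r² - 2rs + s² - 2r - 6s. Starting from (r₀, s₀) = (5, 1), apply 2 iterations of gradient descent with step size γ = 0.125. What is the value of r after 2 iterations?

∇J = (10r - 2s - 2, -2r + 2s - 6)
(r₁, s₁) = (5, 1) − 0.125·(46, -14) = (-0.75, 2.75)
(r₂, s₂) = (-0.75, 2.75) − 0.125·(-15, 1) = (1.125, 2.625)
r = 1.125

1.125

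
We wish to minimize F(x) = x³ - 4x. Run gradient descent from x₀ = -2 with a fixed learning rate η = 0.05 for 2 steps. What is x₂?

F′(x) = 3x² - 4
Step 1: F′(-2) = 8; x₁ = -2 − 0.05·8 = -2.4
Step 2: F′(-2.4) = 13.28; x₂ = -2.4 − 0.05·13.28 = -3.064

-3.064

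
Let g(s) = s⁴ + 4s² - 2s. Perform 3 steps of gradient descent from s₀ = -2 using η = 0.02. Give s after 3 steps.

-0.53494016

g′(s) = 4s³ + 8s - 2
s₁ = -2 − 0.02·(-50) = -1
s₂ = -1 − 0.02·(-14) = -0.72
s₃ = -0.72 − 0.02·(-9.252992) = -0.53494016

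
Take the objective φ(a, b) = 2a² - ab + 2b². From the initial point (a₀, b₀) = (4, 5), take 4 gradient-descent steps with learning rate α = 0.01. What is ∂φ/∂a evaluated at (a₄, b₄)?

∇φ = (4a - b, -a + 4b)
Step 1: at (4, 5), ∇φ = (11, 16) → (4, 5) − 0.01·(11, 16) = (3.89, 4.84)
Step 2: at (3.89, 4.84), ∇φ = (10.72, 15.47) → (3.89, 4.84) − 0.01·(10.72, 15.47) = (3.7828, 4.6853)
Step 3: at (3.7828, 4.6853), ∇φ = (10.4459, 14.9584) → (3.7828, 4.6853) − 0.01·(10.4459, 14.9584) = (3.678341, 4.535716)
Step 4: at (3.678341, 4.535716), ∇φ = (10.177648, 14.464523) → (3.678341, 4.535716) − 0.01·(10.177648, 14.464523) = (3.57656452, 4.39107077)
∂φ/∂a at (3.57656452, 4.39107077) = 9.91518731

9.91518731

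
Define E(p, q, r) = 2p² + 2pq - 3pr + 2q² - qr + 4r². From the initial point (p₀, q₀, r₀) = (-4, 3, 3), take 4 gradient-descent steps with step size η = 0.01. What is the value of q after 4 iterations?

∇E = (4p + 2q - 3r, 2p + 4q - r, -3p - q + 8r)
(p₁, q₁, r₁) = (-4, 3, 3) − 0.01·(-19, 1, 33) = (-3.81, 2.99, 2.67)
(p₂, q₂, r₂) = (-3.81, 2.99, 2.67) − 0.01·(-17.27, 1.67, 29.8) = (-3.6373, 2.9733, 2.372)
(p₃, q₃, r₃) = (-3.6373, 2.9733, 2.372) − 0.01·(-15.7186, 2.2466, 26.9146) = (-3.480114, 2.950834, 2.102854)
(p₄, q₄, r₄) = (-3.480114, 2.950834, 2.102854) − 0.01·(-14.32735, 2.740254, 24.31234) = (-3.3368405, 2.92343146, 1.8597306)
q = 2.92343146

2.92343146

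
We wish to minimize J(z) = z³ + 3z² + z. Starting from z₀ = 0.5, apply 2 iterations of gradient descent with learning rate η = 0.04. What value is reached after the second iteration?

J′(z) = 3z² + 6z + 1
Step 1: J′(0.5) = 4.75; z₁ = 0.5 − 0.04·4.75 = 0.31
Step 2: J′(0.31) = 3.1483; z₂ = 0.31 − 0.04·3.1483 = 0.184068

0.184068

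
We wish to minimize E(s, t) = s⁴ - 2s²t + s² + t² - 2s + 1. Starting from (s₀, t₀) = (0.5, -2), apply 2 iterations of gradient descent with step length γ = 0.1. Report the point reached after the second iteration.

(0.22565, -1.2355)

∇E = (4s³ - 4st + 2s - 2, -2s² + 2t)
Step 1: at (0.5, -2), ∇E = (3.5, -4.5) → (0.5, -2) − 0.1·(3.5, -4.5) = (0.15, -1.55)
Step 2: at (0.15, -1.55), ∇E = (-0.7565, -3.145) → (0.15, -1.55) − 0.1·(-0.7565, -3.145) = (0.22565, -1.2355)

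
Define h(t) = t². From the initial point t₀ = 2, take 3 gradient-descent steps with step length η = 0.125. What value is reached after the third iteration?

h′(t) = 2t
Step 1: h′(2) = 4; t₁ = 2 − 0.125·4 = 1.5
Step 2: h′(1.5) = 3; t₂ = 1.5 − 0.125·3 = 1.125
Step 3: h′(1.125) = 2.25; t₃ = 1.125 − 0.125·2.25 = 0.84375

0.84375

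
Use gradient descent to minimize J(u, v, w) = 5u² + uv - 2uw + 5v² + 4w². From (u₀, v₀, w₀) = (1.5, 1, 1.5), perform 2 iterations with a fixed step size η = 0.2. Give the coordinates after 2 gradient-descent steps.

∇J = (10u + v - 2w, u + 10v, -2u + 8w)
Step 1: at (1.5, 1, 1.5), ∇J = (13, 11.5, 9) → (1.5, 1, 1.5) − 0.2·(13, 11.5, 9) = (-1.1, -1.3, -0.3)
Step 2: at (-1.1, -1.3, -0.3), ∇J = (-11.7, -14.1, -0.2) → (-1.1, -1.3, -0.3) − 0.2·(-11.7, -14.1, -0.2) = (1.24, 1.52, -0.26)

(1.24, 1.52, -0.26)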